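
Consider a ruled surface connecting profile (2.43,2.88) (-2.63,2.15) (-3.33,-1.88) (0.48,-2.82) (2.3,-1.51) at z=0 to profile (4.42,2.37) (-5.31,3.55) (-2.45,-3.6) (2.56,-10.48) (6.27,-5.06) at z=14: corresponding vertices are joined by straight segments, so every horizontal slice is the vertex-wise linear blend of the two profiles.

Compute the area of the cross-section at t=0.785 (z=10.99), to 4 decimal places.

Area at t=0.785: 74.0308

Cross-section at t=0.785: each vertex is (1-t)·p0[i] + t·p1[i].
  v1: (1-0.785)·(2.43,2.88) + 0.785·(4.42,2.37) = (3.9922,2.4796)
  v2: (1-0.785)·(-2.63,2.15) + 0.785·(-5.31,3.55) = (-4.7338,3.2490)
  v3: (1-0.785)·(-3.33,-1.88) + 0.785·(-2.45,-3.6) = (-2.6392,-3.2302)
  v4: (1-0.785)·(0.48,-2.82) + 0.785·(2.56,-10.48) = (2.1128,-8.8331)
  v5: (1-0.785)·(2.3,-1.51) + 0.785·(6.27,-5.06) = (5.4164,-4.2967)
Shoelace sum Σ(x_i·y_{i+1} − x_{i+1}·y_i):
  i=1: 3.9922·3.2490 − -4.7338·2.4796 = +24.7087 (running +24.7087)
  i=2: -4.7338·-3.2302 − -2.6392·3.2490 = +23.8659 (running +48.5745)
  i=3: -2.6392·-8.8331 − 2.1128·-3.2302 = +30.1371 (running +78.7116)
  i=4: 2.1128·-4.2967 − 5.4164·-8.8331 = +38.7659 (running +117.4775)
  i=5: 5.4164·2.4796 − 3.9922·-4.2967 = +30.5842 (running +148.0617)
Area = |Σ|/2 = |148.0617|/2 = 74.0308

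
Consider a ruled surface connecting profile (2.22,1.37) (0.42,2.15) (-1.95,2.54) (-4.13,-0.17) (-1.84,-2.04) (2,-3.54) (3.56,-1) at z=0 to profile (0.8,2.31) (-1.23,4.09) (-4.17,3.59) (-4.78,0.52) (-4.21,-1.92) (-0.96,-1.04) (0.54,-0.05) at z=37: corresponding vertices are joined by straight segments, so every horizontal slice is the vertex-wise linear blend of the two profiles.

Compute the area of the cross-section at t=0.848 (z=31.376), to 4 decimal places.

Cross-section at t=0.848: each vertex is (1-t)·p0[i] + t·p1[i].
  v1: (1-0.848)·(2.22,1.37) + 0.848·(0.8,2.31) = (1.0158,2.1671)
  v2: (1-0.848)·(0.42,2.15) + 0.848·(-1.23,4.09) = (-0.9792,3.7951)
  v3: (1-0.848)·(-1.95,2.54) + 0.848·(-4.17,3.59) = (-3.8326,3.4304)
  v4: (1-0.848)·(-4.13,-0.17) + 0.848·(-4.78,0.52) = (-4.6812,0.4151)
  v5: (1-0.848)·(-1.84,-2.04) + 0.848·(-4.21,-1.92) = (-3.8498,-1.9382)
  v6: (1-0.848)·(2,-3.54) + 0.848·(-0.96,-1.04) = (-0.5101,-1.4200)
  v7: (1-0.848)·(3.56,-1) + 0.848·(0.54,-0.05) = (0.9990,-0.1944)
Shoelace sum Σ(x_i·y_{i+1} − x_{i+1}·y_i):
  i=1: 1.0158·3.7951 − -0.9792·2.1671 = +5.9773 (running +5.9773)
  i=2: -0.9792·3.4304 − -3.8326·3.7951 = +11.1860 (running +17.1633)
  i=3: -3.8326·0.4151 − -4.6812·3.4304 = +14.4674 (running +31.6307)
  i=4: -4.6812·-1.9382 − -3.8498·0.4151 = +10.6714 (running +42.3021)
  i=5: -3.8498·-1.4200 − -0.5101·-1.9382 = +4.4780 (running +46.7801)
  i=6: -0.5101·-0.1944 − 0.9990·-1.4200 = +1.5178 (running +48.2979)
  i=7: 0.9990·2.1671 − 1.0158·-0.1944 = +2.3625 (running +50.6604)
Area = |Σ|/2 = |50.6604|/2 = 25.3302

Area at t=0.848: 25.3302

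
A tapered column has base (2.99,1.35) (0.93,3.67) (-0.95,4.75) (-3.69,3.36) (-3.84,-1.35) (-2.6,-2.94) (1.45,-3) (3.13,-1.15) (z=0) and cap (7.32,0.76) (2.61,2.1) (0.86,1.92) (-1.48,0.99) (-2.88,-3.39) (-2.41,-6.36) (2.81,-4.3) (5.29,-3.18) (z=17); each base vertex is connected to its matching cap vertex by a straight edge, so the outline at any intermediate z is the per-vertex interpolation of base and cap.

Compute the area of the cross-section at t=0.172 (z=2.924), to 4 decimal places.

Cross-section at t=0.172: each vertex is (1-t)·p0[i] + t·p1[i].
  v1: (1-0.172)·(2.99,1.35) + 0.172·(7.32,0.76) = (3.7348,1.2485)
  v2: (1-0.172)·(0.93,3.67) + 0.172·(2.61,2.1) = (1.2190,3.4000)
  v3: (1-0.172)·(-0.95,4.75) + 0.172·(0.86,1.92) = (-0.6387,4.2632)
  v4: (1-0.172)·(-3.69,3.36) + 0.172·(-1.48,0.99) = (-3.3099,2.9524)
  v5: (1-0.172)·(-3.84,-1.35) + 0.172·(-2.88,-3.39) = (-3.6749,-1.7009)
  v6: (1-0.172)·(-2.6,-2.94) + 0.172·(-2.41,-6.36) = (-2.5673,-3.5282)
  v7: (1-0.172)·(1.45,-3) + 0.172·(2.81,-4.3) = (1.6839,-3.2236)
  v8: (1-0.172)·(3.13,-1.15) + 0.172·(5.29,-3.18) = (3.5015,-1.4992)
Shoelace sum Σ(x_i·y_{i+1} − x_{i+1}·y_i):
  i=1: 3.7348·3.4000 − 1.2190·1.2485 = +11.1761 (running +11.1761)
  i=2: 1.2190·4.2632 − -0.6387·3.4000 = +7.3682 (running +18.5443)
  i=3: -0.6387·2.9524 − -3.3099·4.2632 = +12.2252 (running +30.7695)
  i=4: -3.3099·-1.7009 − -3.6749·2.9524 = +16.4793 (running +47.2488)
  i=5: -3.6749·-3.5282 − -2.5673·-1.7009 = +8.5992 (running +55.8480)
  i=6: -2.5673·-3.2236 − 1.6839·-3.5282 = +14.2173 (running +70.0653)
  i=7: 1.6839·-1.4992 − 3.5015·-3.2236 = +8.7630 (running +78.8283)
  i=8: 3.5015·1.2485 − 3.7348·-1.4992 = +9.9707 (running +88.7990)
Area = |Σ|/2 = |88.7990|/2 = 44.3995

Area at t=0.172: 44.3995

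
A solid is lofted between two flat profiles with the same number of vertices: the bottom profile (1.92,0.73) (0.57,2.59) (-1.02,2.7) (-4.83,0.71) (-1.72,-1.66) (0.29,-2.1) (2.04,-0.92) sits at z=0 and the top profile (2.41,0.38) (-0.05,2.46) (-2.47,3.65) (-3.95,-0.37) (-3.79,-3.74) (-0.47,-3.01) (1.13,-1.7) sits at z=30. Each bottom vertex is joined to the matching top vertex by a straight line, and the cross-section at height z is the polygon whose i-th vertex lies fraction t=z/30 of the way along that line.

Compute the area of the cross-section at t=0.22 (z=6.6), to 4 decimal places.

Area at t=0.22: 23.0395

Cross-section at t=0.22: each vertex is (1-t)·p0[i] + t·p1[i].
  v1: (1-0.22)·(1.92,0.73) + 0.22·(2.41,0.38) = (2.0278,0.6530)
  v2: (1-0.22)·(0.57,2.59) + 0.22·(-0.05,2.46) = (0.4336,2.5614)
  v3: (1-0.22)·(-1.02,2.7) + 0.22·(-2.47,3.65) = (-1.3390,2.9090)
  v4: (1-0.22)·(-4.83,0.71) + 0.22·(-3.95,-0.37) = (-4.6364,0.4724)
  v5: (1-0.22)·(-1.72,-1.66) + 0.22·(-3.79,-3.74) = (-2.1754,-2.1176)
  v6: (1-0.22)·(0.29,-2.1) + 0.22·(-0.47,-3.01) = (0.1228,-2.3002)
  v7: (1-0.22)·(2.04,-0.92) + 0.22·(1.13,-1.7) = (1.8398,-1.0916)
Shoelace sum Σ(x_i·y_{i+1} − x_{i+1}·y_i):
  i=1: 2.0278·2.5614 − 0.4336·0.6530 = +4.9109 (running +4.9109)
  i=2: 0.4336·2.9090 − -1.3390·2.5614 = +4.6911 (running +9.6019)
  i=3: -1.3390·0.4724 − -4.6364·2.9090 = +12.8547 (running +22.4567)
  i=4: -4.6364·-2.1176 − -2.1754·0.4724 = +10.8457 (running +33.3024)
  i=5: -2.1754·-2.3002 − 0.1228·-2.1176 = +5.2639 (running +38.5663)
  i=6: 0.1228·-1.0916 − 1.8398·-2.3002 = +4.0979 (running +42.6641)
  i=7: 1.8398·0.6530 − 2.0278·-1.0916 = +3.4149 (running +46.0791)
Area = |Σ|/2 = |46.0791|/2 = 23.0395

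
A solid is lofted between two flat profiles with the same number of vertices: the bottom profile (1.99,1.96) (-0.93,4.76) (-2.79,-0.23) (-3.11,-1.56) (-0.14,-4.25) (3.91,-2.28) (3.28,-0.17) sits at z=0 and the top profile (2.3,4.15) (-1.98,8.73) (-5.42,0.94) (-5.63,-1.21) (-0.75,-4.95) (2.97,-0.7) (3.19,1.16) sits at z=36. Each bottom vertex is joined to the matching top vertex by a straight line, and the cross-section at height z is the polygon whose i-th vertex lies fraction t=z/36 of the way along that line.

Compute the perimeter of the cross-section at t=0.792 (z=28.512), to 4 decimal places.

Perimeter at t=0.792: 31.5854

Cross-section at t=0.792: each vertex is (1-t)·p0[i] + t·p1[i].
  v1: (1-0.792)·(1.99,1.96) + 0.792·(2.3,4.15) = (2.2355,3.6945)
  v2: (1-0.792)·(-0.93,4.76) + 0.792·(-1.98,8.73) = (-1.7616,7.9042)
  v3: (1-0.792)·(-2.79,-0.23) + 0.792·(-5.42,0.94) = (-4.8730,0.6966)
  v4: (1-0.792)·(-3.11,-1.56) + 0.792·(-5.63,-1.21) = (-5.1058,-1.2828)
  v5: (1-0.792)·(-0.14,-4.25) + 0.792·(-0.75,-4.95) = (-0.6231,-4.8044)
  v6: (1-0.792)·(3.91,-2.28) + 0.792·(2.97,-0.7) = (3.1655,-1.0286)
  v7: (1-0.792)·(3.28,-0.17) + 0.792·(3.19,1.16) = (3.2087,0.8834)
Perimeter = Σ |v_{i+1} − v_i|:
  edge 1→2: √(-3.9971² + 4.2098²) = 5.8051 (running 5.8051)
  edge 2→3: √(-3.1114² + -7.2076²) = 7.8505 (running 13.6556)
  edge 3→4: √(-0.2329² + -1.9794²) = 1.9931 (running 15.6487)
  edge 4→5: √(4.4827² + -3.5216²) = 5.7006 (running 21.3492)
  edge 5→6: √(3.7886² + 3.7758²) = 5.3488 (running 26.6981)
  edge 6→7: √(0.0432² + 1.9120²) = 1.9125 (running 28.6106)
  edge 7→1: √(-0.9732² + 2.8111²) = 2.9748 (running 31.5854)
Perimeter = 31.5854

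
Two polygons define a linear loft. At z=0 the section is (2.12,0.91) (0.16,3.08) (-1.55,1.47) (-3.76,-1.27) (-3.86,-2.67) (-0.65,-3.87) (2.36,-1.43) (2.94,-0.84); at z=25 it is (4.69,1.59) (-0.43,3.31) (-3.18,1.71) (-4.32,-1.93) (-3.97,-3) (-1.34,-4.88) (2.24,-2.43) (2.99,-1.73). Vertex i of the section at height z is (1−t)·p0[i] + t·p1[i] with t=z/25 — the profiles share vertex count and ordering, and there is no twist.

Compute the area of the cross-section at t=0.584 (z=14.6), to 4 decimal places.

Cross-section at t=0.584: each vertex is (1-t)·p0[i] + t·p1[i].
  v1: (1-0.584)·(2.12,0.91) + 0.584·(4.69,1.59) = (3.6209,1.3071)
  v2: (1-0.584)·(0.16,3.08) + 0.584·(-0.43,3.31) = (-0.1846,3.2143)
  v3: (1-0.584)·(-1.55,1.47) + 0.584·(-3.18,1.71) = (-2.5019,1.6102)
  v4: (1-0.584)·(-3.76,-1.27) + 0.584·(-4.32,-1.93) = (-4.0870,-1.6554)
  v5: (1-0.584)·(-3.86,-2.67) + 0.584·(-3.97,-3) = (-3.9242,-2.8627)
  v6: (1-0.584)·(-0.65,-3.87) + 0.584·(-1.34,-4.88) = (-1.0530,-4.4598)
  v7: (1-0.584)·(2.36,-1.43) + 0.584·(2.24,-2.43) = (2.2899,-2.0140)
  v8: (1-0.584)·(2.94,-0.84) + 0.584·(2.99,-1.73) = (2.9692,-1.3598)
Shoelace sum Σ(x_i·y_{i+1} − x_{i+1}·y_i):
  i=1: 3.6209·3.2143 − -0.1846·1.3071 = +11.8799 (running +11.8799)
  i=2: -0.1846·1.6102 − -2.5019·3.2143 = +7.7448 (running +19.6247)
  i=3: -2.5019·-1.6554 − -4.0870·1.6102 = +10.7226 (running +30.3473)
  i=4: -4.0870·-2.8627 − -3.9242·-1.6554 = +5.2037 (running +35.5510)
  i=5: -3.9242·-4.4598 − -1.0530·-2.8627 = +14.4872 (running +50.0381)
  i=6: -1.0530·-2.0140 − 2.2899·-4.4598 = +12.3333 (running +62.3715)
  i=7: 2.2899·-1.3598 − 2.9692·-2.0140 = +2.8662 (running +65.2377)
  i=8: 2.9692·1.3071 − 3.6209·-1.3598 = +8.8046 (running +74.0423)
Area = |Σ|/2 = |74.0423|/2 = 37.0212

Area at t=0.584: 37.0212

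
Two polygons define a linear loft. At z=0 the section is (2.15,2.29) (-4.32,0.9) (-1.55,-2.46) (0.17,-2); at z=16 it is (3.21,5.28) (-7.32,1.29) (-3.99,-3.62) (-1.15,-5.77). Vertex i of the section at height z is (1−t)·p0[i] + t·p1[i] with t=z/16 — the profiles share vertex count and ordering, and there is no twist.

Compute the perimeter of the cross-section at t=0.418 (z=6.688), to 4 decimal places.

Perimeter at t=0.418: 23.5330

Cross-section at t=0.418: each vertex is (1-t)·p0[i] + t·p1[i].
  v1: (1-0.418)·(2.15,2.29) + 0.418·(3.21,5.28) = (2.5931,3.5398)
  v2: (1-0.418)·(-4.32,0.9) + 0.418·(-7.32,1.29) = (-5.5740,1.0630)
  v3: (1-0.418)·(-1.55,-2.46) + 0.418·(-3.99,-3.62) = (-2.5699,-2.9449)
  v4: (1-0.418)·(0.17,-2) + 0.418·(-1.15,-5.77) = (-0.3818,-3.5759)
Perimeter = Σ |v_{i+1} − v_i|:
  edge 1→2: √(-8.1671² + -2.4768²) = 8.5344 (running 8.5344)
  edge 2→3: √(3.0041² + -4.0079²) = 5.0088 (running 13.5432)
  edge 3→4: √(2.1882² + -0.6310²) = 2.2773 (running 15.8205)
  edge 4→1: √(2.9748² + 7.1157²) = 7.7125 (running 23.5330)
Perimeter = 23.5330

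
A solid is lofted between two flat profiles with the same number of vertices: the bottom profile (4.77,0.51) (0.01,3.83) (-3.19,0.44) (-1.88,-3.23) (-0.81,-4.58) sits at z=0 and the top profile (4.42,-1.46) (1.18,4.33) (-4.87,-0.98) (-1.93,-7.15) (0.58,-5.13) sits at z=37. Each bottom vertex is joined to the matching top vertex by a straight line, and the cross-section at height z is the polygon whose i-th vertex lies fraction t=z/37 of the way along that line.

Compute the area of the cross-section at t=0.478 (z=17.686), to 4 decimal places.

Cross-section at t=0.478: each vertex is (1-t)·p0[i] + t·p1[i].
  v1: (1-0.478)·(4.77,0.51) + 0.478·(4.42,-1.46) = (4.6027,-0.4317)
  v2: (1-0.478)·(0.01,3.83) + 0.478·(1.18,4.33) = (0.5693,4.0690)
  v3: (1-0.478)·(-3.19,0.44) + 0.478·(-4.87,-0.98) = (-3.9930,-0.2388)
  v4: (1-0.478)·(-1.88,-3.23) + 0.478·(-1.93,-7.15) = (-1.9039,-5.1038)
  v5: (1-0.478)·(-0.81,-4.58) + 0.478·(0.58,-5.13) = (-0.1456,-4.8429)
Shoelace sum Σ(x_i·y_{i+1} − x_{i+1}·y_i):
  i=1: 4.6027·4.0690 − 0.5693·-0.4317 = +18.9741 (running +18.9741)
  i=2: 0.5693·-0.2388 − -3.9930·4.0690 = +16.1118 (running +35.0859)
  i=3: -3.9930·-5.1038 − -1.9039·-0.2388 = +19.9249 (running +55.0108)
  i=4: -1.9039·-4.8429 − -0.1456·-5.1038 = +8.4774 (running +63.4882)
  i=5: -0.1456·-0.4317 − 4.6027·-4.8429 = +22.3533 (running +85.8415)
Area = |Σ|/2 = |85.8415|/2 = 42.9207

Area at t=0.478: 42.9207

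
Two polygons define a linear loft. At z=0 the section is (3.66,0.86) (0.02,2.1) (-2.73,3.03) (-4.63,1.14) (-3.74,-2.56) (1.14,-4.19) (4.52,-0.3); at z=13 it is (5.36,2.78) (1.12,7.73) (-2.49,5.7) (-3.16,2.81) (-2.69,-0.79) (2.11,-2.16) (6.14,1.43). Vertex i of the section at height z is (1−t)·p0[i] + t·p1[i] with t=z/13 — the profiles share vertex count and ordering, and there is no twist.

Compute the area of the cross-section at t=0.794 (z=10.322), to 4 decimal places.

Cross-section at t=0.794: each vertex is (1-t)·p0[i] + t·p1[i].
  v1: (1-0.794)·(3.66,0.86) + 0.794·(5.36,2.78) = (5.0098,2.3845)
  v2: (1-0.794)·(0.02,2.1) + 0.794·(1.12,7.73) = (0.8934,6.5702)
  v3: (1-0.794)·(-2.73,3.03) + 0.794·(-2.49,5.7) = (-2.5394,5.1500)
  v4: (1-0.794)·(-4.63,1.14) + 0.794·(-3.16,2.81) = (-3.4628,2.4660)
  v5: (1-0.794)·(-3.74,-2.56) + 0.794·(-2.69,-0.79) = (-2.9063,-1.1546)
  v6: (1-0.794)·(1.14,-4.19) + 0.794·(2.11,-2.16) = (1.9102,-2.5782)
  v7: (1-0.794)·(4.52,-0.3) + 0.794·(6.14,1.43) = (5.8063,1.0736)
Shoelace sum Σ(x_i·y_{i+1} − x_{i+1}·y_i):
  i=1: 5.0098·6.5702 − 0.8934·2.3845 = +30.7852 (running +30.7852)
  i=2: 0.8934·5.1500 − -2.5394·6.5702 = +21.2857 (running +52.0709)
  i=3: -2.5394·2.4660 − -3.4628·5.1500 = +11.5712 (running +63.6421)
  i=4: -3.4628·-1.1546 − -2.9063·2.4660 = +11.1651 (running +74.8072)
  i=5: -2.9063·-2.5782 − 1.9102·-1.1546 = +9.6985 (running +84.5057)
  i=6: 1.9102·1.0736 − 5.8063·-2.5782 = +17.0204 (running +101.5262)
  i=7: 5.8063·2.3845 − 5.0098·1.0736 = +8.4663 (running +109.9925)
Area = |Σ|/2 = |109.9925|/2 = 54.9963

Area at t=0.794: 54.9963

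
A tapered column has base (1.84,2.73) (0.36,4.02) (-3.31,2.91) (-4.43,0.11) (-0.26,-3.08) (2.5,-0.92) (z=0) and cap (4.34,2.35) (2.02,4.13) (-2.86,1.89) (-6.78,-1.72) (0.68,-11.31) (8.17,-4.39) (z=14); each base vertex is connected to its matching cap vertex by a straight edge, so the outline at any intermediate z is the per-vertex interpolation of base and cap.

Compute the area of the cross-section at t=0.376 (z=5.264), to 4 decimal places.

Area at t=0.376: 59.3249

Cross-section at t=0.376: each vertex is (1-t)·p0[i] + t·p1[i].
  v1: (1-0.376)·(1.84,2.73) + 0.376·(4.34,2.35) = (2.7800,2.5871)
  v2: (1-0.376)·(0.36,4.02) + 0.376·(2.02,4.13) = (0.9842,4.0614)
  v3: (1-0.376)·(-3.31,2.91) + 0.376·(-2.86,1.89) = (-3.1408,2.5265)
  v4: (1-0.376)·(-4.43,0.11) + 0.376·(-6.78,-1.72) = (-5.3136,-0.5781)
  v5: (1-0.376)·(-0.26,-3.08) + 0.376·(0.68,-11.31) = (0.0934,-6.1745)
  v6: (1-0.376)·(2.5,-0.92) + 0.376·(8.17,-4.39) = (4.6319,-2.2247)
Shoelace sum Σ(x_i·y_{i+1} − x_{i+1}·y_i):
  i=1: 2.7800·4.0614 − 0.9842·2.5871 = +8.7444 (running +8.7444)
  i=2: 0.9842·2.5265 − -3.1408·4.0614 = +15.2424 (running +23.9868)
  i=3: -3.1408·-0.5781 − -5.3136·2.5265 = +15.2403 (running +39.2272)
  i=4: -5.3136·-6.1745 − 0.0934·-0.5781 = +32.8627 (running +72.0899)
  i=5: 0.0934·-2.2247 − 4.6319·-6.1745 = +28.3918 (running +100.4817)
  i=6: 4.6319·2.5871 − 2.7800·-2.2247 = +18.1681 (running +118.6498)
Area = |Σ|/2 = |118.6498|/2 = 59.3249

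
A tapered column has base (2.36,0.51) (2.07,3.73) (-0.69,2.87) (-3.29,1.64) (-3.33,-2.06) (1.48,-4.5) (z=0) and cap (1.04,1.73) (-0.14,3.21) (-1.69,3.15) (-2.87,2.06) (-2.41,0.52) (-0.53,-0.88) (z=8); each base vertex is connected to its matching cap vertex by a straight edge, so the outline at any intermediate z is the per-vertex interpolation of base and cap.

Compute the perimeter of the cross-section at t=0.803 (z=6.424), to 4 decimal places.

Cross-section at t=0.803: each vertex is (1-t)·p0[i] + t·p1[i].
  v1: (1-0.803)·(2.36,0.51) + 0.803·(1.04,1.73) = (1.3000,1.4897)
  v2: (1-0.803)·(2.07,3.73) + 0.803·(-0.14,3.21) = (0.2954,3.3124)
  v3: (1-0.803)·(-0.69,2.87) + 0.803·(-1.69,3.15) = (-1.4930,3.0948)
  v4: (1-0.803)·(-3.29,1.64) + 0.803·(-2.87,2.06) = (-2.9527,1.9773)
  v5: (1-0.803)·(-3.33,-2.06) + 0.803·(-2.41,0.52) = (-2.5912,0.0117)
  v6: (1-0.803)·(1.48,-4.5) + 0.803·(-0.53,-0.88) = (-0.1340,-1.5931)
Perimeter = Σ |v_{i+1} − v_i|:
  edge 1→2: √(-1.0047² + 1.8228²) = 2.0813 (running 2.0813)
  edge 2→3: √(-1.7884² + -0.2176²) = 1.8016 (running 3.8829)
  edge 3→4: √(-1.4597² + -1.1176²) = 1.8384 (running 5.7213)
  edge 4→5: √(0.3615² + -1.9655²) = 1.9985 (running 7.7198)
  edge 5→6: √(2.4572² + -1.6049²) = 2.9349 (running 10.6547)
  edge 6→1: √(1.4341² + 3.0828²) = 3.4000 (running 14.0547)
Perimeter = 14.0547

Perimeter at t=0.803: 14.0547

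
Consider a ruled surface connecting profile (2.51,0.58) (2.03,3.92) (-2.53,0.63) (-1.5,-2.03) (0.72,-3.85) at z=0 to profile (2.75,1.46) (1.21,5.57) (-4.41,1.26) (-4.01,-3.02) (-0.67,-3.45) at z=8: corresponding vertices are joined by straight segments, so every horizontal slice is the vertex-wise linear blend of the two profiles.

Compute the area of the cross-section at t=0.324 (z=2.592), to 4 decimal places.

Area at t=0.324: 26.9330

Cross-section at t=0.324: each vertex is (1-t)·p0[i] + t·p1[i].
  v1: (1-0.324)·(2.51,0.58) + 0.324·(2.75,1.46) = (2.5878,0.8651)
  v2: (1-0.324)·(2.03,3.92) + 0.324·(1.21,5.57) = (1.7643,4.4546)
  v3: (1-0.324)·(-2.53,0.63) + 0.324·(-4.41,1.26) = (-3.1391,0.8341)
  v4: (1-0.324)·(-1.5,-2.03) + 0.324·(-4.01,-3.02) = (-2.3132,-2.3508)
  v5: (1-0.324)·(0.72,-3.85) + 0.324·(-0.67,-3.45) = (0.2696,-3.7204)
Shoelace sum Σ(x_i·y_{i+1} − x_{i+1}·y_i):
  i=1: 2.5878·4.4546 − 1.7643·0.8651 = +10.0011 (running +10.0011)
  i=2: 1.7643·0.8341 − -3.1391·4.4546 = +15.4552 (running +25.4563)
  i=3: -3.1391·-2.3508 − -2.3132·0.8341 = +9.3088 (running +34.7651)
  i=4: -2.3132·-3.7204 − 0.2696·-2.3508 = +9.2400 (running +44.0051)
  i=5: 0.2696·0.8651 − 2.5878·-3.7204 = +9.8608 (running +53.8659)
Area = |Σ|/2 = |53.8659|/2 = 26.9330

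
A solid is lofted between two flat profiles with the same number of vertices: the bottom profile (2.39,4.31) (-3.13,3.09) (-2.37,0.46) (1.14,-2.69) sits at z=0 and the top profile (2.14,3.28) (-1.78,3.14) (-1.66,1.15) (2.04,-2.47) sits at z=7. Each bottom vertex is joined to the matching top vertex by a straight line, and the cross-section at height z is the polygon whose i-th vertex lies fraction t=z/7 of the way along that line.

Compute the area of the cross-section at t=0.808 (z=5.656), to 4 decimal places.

Area at t=0.808: 16.0464

Cross-section at t=0.808: each vertex is (1-t)·p0[i] + t·p1[i].
  v1: (1-0.808)·(2.39,4.31) + 0.808·(2.14,3.28) = (2.1880,3.4778)
  v2: (1-0.808)·(-3.13,3.09) + 0.808·(-1.78,3.14) = (-2.0392,3.1304)
  v3: (1-0.808)·(-2.37,0.46) + 0.808·(-1.66,1.15) = (-1.7963,1.0175)
  v4: (1-0.808)·(1.14,-2.69) + 0.808·(2.04,-2.47) = (1.8672,-2.5122)
Shoelace sum Σ(x_i·y_{i+1} − x_{i+1}·y_i):
  i=1: 2.1880·3.1304 − -2.0392·3.4778 = +13.9412 (running +13.9412)
  i=2: -2.0392·1.0175 − -1.7963·3.1304 = +3.5483 (running +17.4894)
  i=3: -1.7963·-2.5122 − 1.8672·1.0175 = +2.6129 (running +20.1023)
  i=4: 1.8672·3.4778 − 2.1880·-2.5122 = +11.9905 (running +32.0928)
Area = |Σ|/2 = |32.0928|/2 = 16.0464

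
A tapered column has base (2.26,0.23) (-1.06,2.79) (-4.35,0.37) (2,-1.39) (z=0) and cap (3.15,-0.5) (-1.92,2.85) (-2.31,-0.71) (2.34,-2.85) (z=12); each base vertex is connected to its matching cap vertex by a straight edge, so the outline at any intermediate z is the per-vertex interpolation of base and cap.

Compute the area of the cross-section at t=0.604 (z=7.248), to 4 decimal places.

Area at t=0.604: 15.2137

Cross-section at t=0.604: each vertex is (1-t)·p0[i] + t·p1[i].
  v1: (1-0.604)·(2.26,0.23) + 0.604·(3.15,-0.5) = (2.7976,-0.2109)
  v2: (1-0.604)·(-1.06,2.79) + 0.604·(-1.92,2.85) = (-1.5794,2.8262)
  v3: (1-0.604)·(-4.35,0.37) + 0.604·(-2.31,-0.71) = (-3.1178,-0.2823)
  v4: (1-0.604)·(2,-1.39) + 0.604·(2.34,-2.85) = (2.2054,-2.2718)
Shoelace sum Σ(x_i·y_{i+1} − x_{i+1}·y_i):
  i=1: 2.7976·2.8262 − -1.5794·-0.2109 = +7.5734 (running +7.5734)
  i=2: -1.5794·-0.2823 − -3.1178·2.8262 = +9.2577 (running +16.8311)
  i=3: -3.1178·-2.2718 − 2.2054·-0.2823 = +7.7059 (running +24.5370)
  i=4: 2.2054·-0.2109 − 2.7976·-2.2718 = +5.8905 (running +30.4274)
Area = |Σ|/2 = |30.4274|/2 = 15.2137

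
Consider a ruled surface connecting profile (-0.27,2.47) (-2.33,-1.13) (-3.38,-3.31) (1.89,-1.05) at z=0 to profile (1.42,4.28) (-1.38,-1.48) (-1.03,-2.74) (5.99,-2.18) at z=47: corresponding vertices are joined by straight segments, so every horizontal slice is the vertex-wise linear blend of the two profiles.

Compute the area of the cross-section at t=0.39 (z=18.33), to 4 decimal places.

Area at t=0.39: 17.3834

Cross-section at t=0.39: each vertex is (1-t)·p0[i] + t·p1[i].
  v1: (1-0.39)·(-0.27,2.47) + 0.39·(1.42,4.28) = (0.3891,3.1759)
  v2: (1-0.39)·(-2.33,-1.13) + 0.39·(-1.38,-1.48) = (-1.9595,-1.2665)
  v3: (1-0.39)·(-3.38,-3.31) + 0.39·(-1.03,-2.74) = (-2.4635,-3.0877)
  v4: (1-0.39)·(1.89,-1.05) + 0.39·(5.99,-2.18) = (3.4890,-1.4907)
Shoelace sum Σ(x_i·y_{i+1} − x_{i+1}·y_i):
  i=1: 0.3891·-1.2665 − -1.9595·3.1759 = +5.7304 (running +5.7304)
  i=2: -1.9595·-3.0877 − -2.4635·-1.2665 = +2.9303 (running +8.6607)
  i=3: -2.4635·-1.4907 − 3.4890·-3.0877 = +14.4453 (running +23.1060)
  i=4: 3.4890·3.1759 − 0.3891·-1.4907 = +11.6607 (running +34.7668)
Area = |Σ|/2 = |34.7668|/2 = 17.3834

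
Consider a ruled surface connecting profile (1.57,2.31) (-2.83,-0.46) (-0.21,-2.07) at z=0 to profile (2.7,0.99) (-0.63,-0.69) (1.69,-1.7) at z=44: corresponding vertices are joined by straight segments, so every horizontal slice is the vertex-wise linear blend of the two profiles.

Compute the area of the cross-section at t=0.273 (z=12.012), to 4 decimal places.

Area at t=0.273: 6.1081

Cross-section at t=0.273: each vertex is (1-t)·p0[i] + t·p1[i].
  v1: (1-0.273)·(1.57,2.31) + 0.273·(2.7,0.99) = (1.8785,1.9496)
  v2: (1-0.273)·(-2.83,-0.46) + 0.273·(-0.63,-0.69) = (-2.2294,-0.5228)
  v3: (1-0.273)·(-0.21,-2.07) + 0.273·(1.69,-1.7) = (0.3087,-1.9690)
Shoelace sum Σ(x_i·y_{i+1} − x_{i+1}·y_i):
  i=1: 1.8785·-0.5228 − -2.2294·1.9496 = +3.3645 (running +3.3645)
  i=2: -2.2294·-1.9690 − 0.3087·-0.5228 = +4.5511 (running +7.9155)
  i=3: 0.3087·1.9496 − 1.8785·-1.9690 = +4.3006 (running +12.2161)
Area = |Σ|/2 = |12.2161|/2 = 6.1081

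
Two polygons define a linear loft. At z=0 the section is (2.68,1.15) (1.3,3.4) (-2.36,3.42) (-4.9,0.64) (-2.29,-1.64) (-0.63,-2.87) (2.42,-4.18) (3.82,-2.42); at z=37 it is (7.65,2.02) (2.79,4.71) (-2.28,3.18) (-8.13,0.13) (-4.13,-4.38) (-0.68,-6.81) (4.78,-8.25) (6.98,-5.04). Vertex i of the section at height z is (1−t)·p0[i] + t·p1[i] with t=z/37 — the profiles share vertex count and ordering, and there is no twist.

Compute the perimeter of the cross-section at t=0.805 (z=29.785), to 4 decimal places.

Perimeter at t=0.805: 40.3495

Cross-section at t=0.805: each vertex is (1-t)·p0[i] + t·p1[i].
  v1: (1-0.805)·(2.68,1.15) + 0.805·(7.65,2.02) = (6.6809,1.8503)
  v2: (1-0.805)·(1.3,3.4) + 0.805·(2.79,4.71) = (2.4994,4.4546)
  v3: (1-0.805)·(-2.36,3.42) + 0.805·(-2.28,3.18) = (-2.2956,3.2268)
  v4: (1-0.805)·(-4.9,0.64) + 0.805·(-8.13,0.13) = (-7.5002,0.2294)
  v5: (1-0.805)·(-2.29,-1.64) + 0.805·(-4.13,-4.38) = (-3.7712,-3.8457)
  v6: (1-0.805)·(-0.63,-2.87) + 0.805·(-0.68,-6.81) = (-0.6703,-6.0417)
  v7: (1-0.805)·(2.42,-4.18) + 0.805·(4.78,-8.25) = (4.3198,-7.4564)
  v8: (1-0.805)·(3.82,-2.42) + 0.805·(6.98,-5.04) = (6.3638,-4.5291)
Perimeter = Σ |v_{i+1} − v_i|:
  edge 1→2: √(-4.1814² + 2.6042²) = 4.9260 (running 4.9260)
  edge 2→3: √(-4.7950² + -1.2278²) = 4.9497 (running 9.8758)
  edge 3→4: √(-5.2046² + -2.9973²) = 6.0060 (running 15.8817)
  edge 4→5: √(3.7290² + -4.0751²) = 5.5238 (running 21.4055)
  edge 5→6: √(3.1009² + -2.1960²) = 3.7998 (running 25.2053)
  edge 6→7: √(4.9901² + -1.4147²) = 5.1867 (running 30.3920)
  edge 7→8: √(2.0440² + 2.9273²) = 3.5703 (running 33.9622)
  edge 8→1: √(0.3171² + 6.3794²) = 6.3873 (running 40.3495)
Perimeter = 40.3495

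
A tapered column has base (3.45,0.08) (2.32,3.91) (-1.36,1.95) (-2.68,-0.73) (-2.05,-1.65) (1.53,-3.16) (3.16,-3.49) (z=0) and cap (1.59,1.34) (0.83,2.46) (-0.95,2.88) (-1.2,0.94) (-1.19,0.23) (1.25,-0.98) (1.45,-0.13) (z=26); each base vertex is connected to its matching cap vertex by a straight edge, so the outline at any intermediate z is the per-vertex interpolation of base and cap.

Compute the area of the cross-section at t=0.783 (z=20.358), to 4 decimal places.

Cross-section at t=0.783: each vertex is (1-t)·p0[i] + t·p1[i].
  v1: (1-0.783)·(3.45,0.08) + 0.783·(1.59,1.34) = (1.9936,1.0666)
  v2: (1-0.783)·(2.32,3.91) + 0.783·(0.83,2.46) = (1.1533,2.7746)
  v3: (1-0.783)·(-1.36,1.95) + 0.783·(-0.95,2.88) = (-1.0390,2.6782)
  v4: (1-0.783)·(-2.68,-0.73) + 0.783·(-1.2,0.94) = (-1.5212,0.5776)
  v5: (1-0.783)·(-2.05,-1.65) + 0.783·(-1.19,0.23) = (-1.3766,-0.1780)
  v6: (1-0.783)·(1.53,-3.16) + 0.783·(1.25,-0.98) = (1.3108,-1.4531)
  v7: (1-0.783)·(3.16,-3.49) + 0.783·(1.45,-0.13) = (1.8211,-0.8591)
Shoelace sum Σ(x_i·y_{i+1} − x_{i+1}·y_i):
  i=1: 1.9936·2.7746 − 1.1533·1.0666 = +4.3015 (running +4.3015)
  i=2: 1.1533·2.6782 − -1.0390·2.7746 = +5.9716 (running +10.2731)
  i=3: -1.0390·0.5776 − -1.5212·2.6782 = +3.4738 (running +13.7469)
  i=4: -1.5212·-0.1780 − -1.3766·0.5776 = +1.0659 (running +14.8128)
  i=5: -1.3766·-1.4531 − 1.3108·-0.1780 = +2.2336 (running +17.0464)
  i=6: 1.3108·-0.8591 − 1.8211·-1.4531 = +1.5200 (running +18.5664)
  i=7: 1.8211·1.0666 − 1.9936·-0.8591 = +3.6551 (running +22.2215)
Area = |Σ|/2 = |22.2215|/2 = 11.1107

Area at t=0.783: 11.1107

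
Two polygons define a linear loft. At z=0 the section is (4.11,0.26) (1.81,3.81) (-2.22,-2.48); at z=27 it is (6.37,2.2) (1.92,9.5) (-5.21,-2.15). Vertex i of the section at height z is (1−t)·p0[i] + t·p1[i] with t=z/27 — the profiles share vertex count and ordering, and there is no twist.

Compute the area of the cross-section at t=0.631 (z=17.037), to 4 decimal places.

Cross-section at t=0.631: each vertex is (1-t)·p0[i] + t·p1[i].
  v1: (1-0.631)·(4.11,0.26) + 0.631·(6.37,2.2) = (5.5361,1.4841)
  v2: (1-0.631)·(1.81,3.81) + 0.631·(1.92,9.5) = (1.8794,7.4004)
  v3: (1-0.631)·(-2.22,-2.48) + 0.631·(-5.21,-2.15) = (-4.1067,-2.2718)
Shoelace sum Σ(x_i·y_{i+1} − x_{i+1}·y_i):
  i=1: 5.5361·7.4004 − 1.8794·1.4841 = +38.1797 (running +38.1797)
  i=2: 1.8794·-2.2718 − -4.1067·7.4004 = +26.1215 (running +64.3012)
  i=3: -4.1067·1.4841 − 5.5361·-2.2718 = +6.4818 (running +70.7830)
Area = |Σ|/2 = |70.7830|/2 = 35.3915

Area at t=0.631: 35.3915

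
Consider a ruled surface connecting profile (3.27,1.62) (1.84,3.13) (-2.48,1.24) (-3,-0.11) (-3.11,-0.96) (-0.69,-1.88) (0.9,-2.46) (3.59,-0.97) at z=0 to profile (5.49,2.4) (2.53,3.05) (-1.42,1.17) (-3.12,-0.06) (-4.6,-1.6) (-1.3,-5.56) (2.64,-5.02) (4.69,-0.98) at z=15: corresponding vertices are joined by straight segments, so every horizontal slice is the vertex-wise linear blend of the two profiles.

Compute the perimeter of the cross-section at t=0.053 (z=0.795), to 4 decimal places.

Cross-section at t=0.053: each vertex is (1-t)·p0[i] + t·p1[i].
  v1: (1-0.053)·(3.27,1.62) + 0.053·(5.49,2.4) = (3.3877,1.6613)
  v2: (1-0.053)·(1.84,3.13) + 0.053·(2.53,3.05) = (1.8766,3.1258)
  v3: (1-0.053)·(-2.48,1.24) + 0.053·(-1.42,1.17) = (-2.4238,1.2363)
  v4: (1-0.053)·(-3,-0.11) + 0.053·(-3.12,-0.06) = (-3.0064,-0.1074)
  v5: (1-0.053)·(-3.11,-0.96) + 0.053·(-4.6,-1.6) = (-3.1890,-0.9939)
  v6: (1-0.053)·(-0.69,-1.88) + 0.053·(-1.3,-5.56) = (-0.7223,-2.0750)
  v7: (1-0.053)·(0.9,-2.46) + 0.053·(2.64,-5.02) = (0.9922,-2.5957)
  v8: (1-0.053)·(3.59,-0.97) + 0.053·(4.69,-0.98) = (3.6483,-0.9705)
Perimeter = Σ |v_{i+1} − v_i|:
  edge 1→2: √(-1.5111² + 1.4644²) = 2.1043 (running 2.1043)
  edge 2→3: √(-4.3004² + -1.8895²) = 4.6972 (running 6.8014)
  edge 3→4: √(-0.5825² + -1.3436²) = 1.4645 (running 8.2659)
  edge 4→5: √(-0.1826² + -0.8866²) = 0.9052 (running 9.1711)
  edge 5→6: √(2.4666² + -1.0811²) = 2.6932 (running 11.8643)
  edge 6→7: √(1.7145² + -0.5206²) = 1.7919 (running 13.6561)
  edge 7→8: √(2.6561² + 1.6251²) = 3.1138 (running 16.7699)
  edge 8→1: √(-0.2606² + 2.6319²) = 2.6447 (running 19.4147)
Perimeter = 19.4147

Perimeter at t=0.053: 19.4147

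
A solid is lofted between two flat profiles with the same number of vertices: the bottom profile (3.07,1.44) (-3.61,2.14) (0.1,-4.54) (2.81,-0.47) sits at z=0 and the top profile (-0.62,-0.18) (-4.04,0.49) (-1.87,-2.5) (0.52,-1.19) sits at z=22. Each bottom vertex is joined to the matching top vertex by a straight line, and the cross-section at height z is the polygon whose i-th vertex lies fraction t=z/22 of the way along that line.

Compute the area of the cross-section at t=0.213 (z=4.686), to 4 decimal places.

Area at t=0.213: 18.8031

Cross-section at t=0.213: each vertex is (1-t)·p0[i] + t·p1[i].
  v1: (1-0.213)·(3.07,1.44) + 0.213·(-0.62,-0.18) = (2.2840,1.0949)
  v2: (1-0.213)·(-3.61,2.14) + 0.213·(-4.04,0.49) = (-3.7016,1.7886)
  v3: (1-0.213)·(0.1,-4.54) + 0.213·(-1.87,-2.5) = (-0.3196,-4.1055)
  v4: (1-0.213)·(2.81,-0.47) + 0.213·(0.52,-1.19) = (2.3222,-0.6234)
Shoelace sum Σ(x_i·y_{i+1} − x_{i+1}·y_i):
  i=1: 2.2840·1.7886 − -3.7016·1.0949 = +8.1381 (running +8.1381)
  i=2: -3.7016·-4.1055 − -0.3196·1.7886 = +15.7684 (running +23.9066)
  i=3: -0.3196·-0.6234 − 2.3222·-4.1055 = +9.7331 (running +33.6397)
  i=4: 2.3222·1.0949 − 2.2840·-0.6234 = +3.9665 (running +37.6061)
Area = |Σ|/2 = |37.6061|/2 = 18.8031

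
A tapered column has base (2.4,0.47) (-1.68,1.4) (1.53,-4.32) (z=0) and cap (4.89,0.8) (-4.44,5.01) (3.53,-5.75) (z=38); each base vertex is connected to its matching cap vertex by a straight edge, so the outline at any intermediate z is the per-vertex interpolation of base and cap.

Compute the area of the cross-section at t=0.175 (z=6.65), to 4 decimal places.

Area at t=0.175: 13.4605

Cross-section at t=0.175: each vertex is (1-t)·p0[i] + t·p1[i].
  v1: (1-0.175)·(2.4,0.47) + 0.175·(4.89,0.8) = (2.8357,0.5277)
  v2: (1-0.175)·(-1.68,1.4) + 0.175·(-4.44,5.01) = (-2.1630,2.0317)
  v3: (1-0.175)·(1.53,-4.32) + 0.175·(3.53,-5.75) = (1.8800,-4.5702)
Shoelace sum Σ(x_i·y_{i+1} − x_{i+1}·y_i):
  i=1: 2.8357·2.0317 − -2.1630·0.5277 = +6.9031 (running +6.9031)
  i=2: -2.1630·-4.5702 − 1.8800·2.0317 = +6.0658 (running +12.9688)
  i=3: 1.8800·0.5277 − 2.8357·-4.5702 = +13.9523 (running +26.9211)
Area = |Σ|/2 = |26.9211|/2 = 13.4605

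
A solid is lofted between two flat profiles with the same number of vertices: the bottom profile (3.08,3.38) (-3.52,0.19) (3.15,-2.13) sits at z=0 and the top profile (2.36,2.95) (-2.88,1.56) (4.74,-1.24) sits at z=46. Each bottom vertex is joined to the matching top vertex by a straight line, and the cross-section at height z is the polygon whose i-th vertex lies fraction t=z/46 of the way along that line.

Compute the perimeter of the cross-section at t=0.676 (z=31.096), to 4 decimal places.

Cross-section at t=0.676: each vertex is (1-t)·p0[i] + t·p1[i].
  v1: (1-0.676)·(3.08,3.38) + 0.676·(2.36,2.95) = (2.5933,3.0893)
  v2: (1-0.676)·(-3.52,0.19) + 0.676·(-2.88,1.56) = (-3.0874,1.1161)
  v3: (1-0.676)·(3.15,-2.13) + 0.676·(4.74,-1.24) = (4.2248,-1.5284)
Perimeter = Σ |v_{i+1} − v_i|:
  edge 1→2: √(-5.6806² + -1.9732²) = 6.0136 (running 6.0136)
  edge 2→3: √(7.3122² + -2.6445²) = 7.7757 (running 13.7893)
  edge 3→1: √(-1.6316² + 4.6177²) = 4.8974 (running 18.6867)
Perimeter = 18.6867

Perimeter at t=0.676: 18.6867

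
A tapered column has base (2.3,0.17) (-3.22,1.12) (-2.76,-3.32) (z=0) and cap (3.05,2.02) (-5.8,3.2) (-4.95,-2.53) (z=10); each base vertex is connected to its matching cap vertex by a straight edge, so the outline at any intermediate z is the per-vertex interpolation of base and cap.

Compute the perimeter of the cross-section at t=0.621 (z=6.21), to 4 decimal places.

Perimeter at t=0.621: 20.9929

Cross-section at t=0.621: each vertex is (1-t)·p0[i] + t·p1[i].
  v1: (1-0.621)·(2.3,0.17) + 0.621·(3.05,2.02) = (2.7657,1.3189)
  v2: (1-0.621)·(-3.22,1.12) + 0.621·(-5.8,3.2) = (-4.8222,2.4117)
  v3: (1-0.621)·(-2.76,-3.32) + 0.621·(-4.95,-2.53) = (-4.1200,-2.8294)
Perimeter = Σ |v_{i+1} − v_i|:
  edge 1→2: √(-7.5879² + 1.0928²) = 7.6662 (running 7.6662)
  edge 2→3: √(0.7022² + -5.2411²) = 5.2879 (running 12.9541)
  edge 3→1: √(6.8857² + 4.1483²) = 8.0387 (running 20.9929)
Perimeter = 20.9929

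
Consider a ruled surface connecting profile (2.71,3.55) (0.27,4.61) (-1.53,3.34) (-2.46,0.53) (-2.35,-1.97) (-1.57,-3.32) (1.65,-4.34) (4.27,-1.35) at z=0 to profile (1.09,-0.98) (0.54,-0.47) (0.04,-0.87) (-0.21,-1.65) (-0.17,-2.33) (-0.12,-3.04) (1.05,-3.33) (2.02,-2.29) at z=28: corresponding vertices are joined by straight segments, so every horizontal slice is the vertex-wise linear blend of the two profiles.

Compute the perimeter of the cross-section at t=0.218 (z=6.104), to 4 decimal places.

Perimeter at t=0.218: 20.7349

Cross-section at t=0.218: each vertex is (1-t)·p0[i] + t·p1[i].
  v1: (1-0.218)·(2.71,3.55) + 0.218·(1.09,-0.98) = (2.3568,2.5625)
  v2: (1-0.218)·(0.27,4.61) + 0.218·(0.54,-0.47) = (0.3289,3.5026)
  v3: (1-0.218)·(-1.53,3.34) + 0.218·(0.04,-0.87) = (-1.1877,2.4222)
  v4: (1-0.218)·(-2.46,0.53) + 0.218·(-0.21,-1.65) = (-1.9695,0.0548)
  v5: (1-0.218)·(-2.35,-1.97) + 0.218·(-0.17,-2.33) = (-1.8748,-2.0485)
  v6: (1-0.218)·(-1.57,-3.32) + 0.218·(-0.12,-3.04) = (-1.2539,-3.2590)
  v7: (1-0.218)·(1.65,-4.34) + 0.218·(1.05,-3.33) = (1.5192,-4.1198)
  v8: (1-0.218)·(4.27,-1.35) + 0.218·(2.02,-2.29) = (3.7795,-1.5549)
Perimeter = Σ |v_{i+1} − v_i|:
  edge 1→2: √(-2.0280² + 0.9401²) = 2.2353 (running 2.2353)
  edge 2→3: √(-1.5166² + -1.0803²) = 1.8620 (running 4.0973)
  edge 3→4: √(-0.7818² + -2.3675²) = 2.4932 (running 6.5905)
  edge 4→5: √(0.0947² + -2.1032²) = 2.1054 (running 8.6959)
  edge 5→6: √(0.6209² + -1.2105²) = 1.3604 (running 10.0563)
  edge 6→7: √(2.7731² + -0.8609²) = 2.9036 (running 12.9600)
  edge 7→8: √(2.2603² + 2.5649²) = 3.4187 (running 16.3787)
  edge 8→1: √(-1.4227² + 4.1174²) = 4.3562 (running 20.7349)
Perimeter = 20.7349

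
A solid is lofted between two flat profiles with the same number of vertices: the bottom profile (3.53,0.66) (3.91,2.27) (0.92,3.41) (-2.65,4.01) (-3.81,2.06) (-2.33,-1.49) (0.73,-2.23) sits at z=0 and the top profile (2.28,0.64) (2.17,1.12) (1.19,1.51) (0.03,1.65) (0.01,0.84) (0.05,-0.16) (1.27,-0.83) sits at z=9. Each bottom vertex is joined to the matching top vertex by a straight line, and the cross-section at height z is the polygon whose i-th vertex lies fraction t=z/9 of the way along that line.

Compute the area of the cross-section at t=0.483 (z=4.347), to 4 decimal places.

Area at t=0.483: 15.0882

Cross-section at t=0.483: each vertex is (1-t)·p0[i] + t·p1[i].
  v1: (1-0.483)·(3.53,0.66) + 0.483·(2.28,0.64) = (2.9262,0.6503)
  v2: (1-0.483)·(3.91,2.27) + 0.483·(2.17,1.12) = (3.0696,1.7146)
  v3: (1-0.483)·(0.92,3.41) + 0.483·(1.19,1.51) = (1.0504,2.4923)
  v4: (1-0.483)·(-2.65,4.01) + 0.483·(0.03,1.65) = (-1.3556,2.8701)
  v5: (1-0.483)·(-3.81,2.06) + 0.483·(0.01,0.84) = (-1.9649,1.4707)
  v6: (1-0.483)·(-2.33,-1.49) + 0.483·(0.05,-0.16) = (-1.1805,-0.8476)
  v7: (1-0.483)·(0.73,-2.23) + 0.483·(1.27,-0.83) = (0.9908,-1.5538)
Shoelace sum Σ(x_i·y_{i+1} − x_{i+1}·y_i):
  i=1: 2.9262·1.7146 − 3.0696·0.6503 = +3.0209 (running +3.0209)
  i=2: 3.0696·2.4923 − 1.0504·1.7146 = +5.8493 (running +8.8703)
  i=3: 1.0504·2.8701 − -1.3556·2.4923 = +6.3933 (running +15.2635)
  i=4: -1.3556·1.4707 − -1.9649·2.8701 = +3.6459 (running +18.9095)
  i=5: -1.9649·-0.8476 − -1.1805·1.4707 = +3.4017 (running +22.3111)
  i=6: -1.1805·-1.5538 − 0.9908·-0.8476 = +2.6740 (running +24.9851)
  i=7: 0.9908·0.6503 − 2.9262·-1.5538 = +5.1912 (running +30.1763)
Area = |Σ|/2 = |30.1763|/2 = 15.0882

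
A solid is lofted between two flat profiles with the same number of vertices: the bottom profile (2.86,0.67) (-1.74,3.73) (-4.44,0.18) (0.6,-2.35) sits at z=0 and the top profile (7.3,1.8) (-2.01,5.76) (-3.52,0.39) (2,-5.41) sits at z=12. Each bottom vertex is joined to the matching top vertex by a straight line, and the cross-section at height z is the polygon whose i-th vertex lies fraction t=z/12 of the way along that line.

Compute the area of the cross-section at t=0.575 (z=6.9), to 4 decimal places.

Area at t=0.575: 43.6709

Cross-section at t=0.575: each vertex is (1-t)·p0[i] + t·p1[i].
  v1: (1-0.575)·(2.86,0.67) + 0.575·(7.3,1.8) = (5.4130,1.3197)
  v2: (1-0.575)·(-1.74,3.73) + 0.575·(-2.01,5.76) = (-1.8952,4.8972)
  v3: (1-0.575)·(-4.44,0.18) + 0.575·(-3.52,0.39) = (-3.9110,0.3007)
  v4: (1-0.575)·(0.6,-2.35) + 0.575·(2,-5.41) = (1.4050,-4.1095)
Shoelace sum Σ(x_i·y_{i+1} − x_{i+1}·y_i):
  i=1: 5.4130·4.8972 − -1.8952·1.3197 = +29.0101 (running +29.0101)
  i=2: -1.8952·0.3007 − -3.9110·4.8972 = +18.5831 (running +47.5932)
  i=3: -3.9110·-4.1095 − 1.4050·0.3007 = +15.6497 (running +63.2429)
  i=4: 1.4050·1.3197 − 5.4130·-4.1095 = +24.0990 (running +87.3419)
Area = |Σ|/2 = |87.3419|/2 = 43.6709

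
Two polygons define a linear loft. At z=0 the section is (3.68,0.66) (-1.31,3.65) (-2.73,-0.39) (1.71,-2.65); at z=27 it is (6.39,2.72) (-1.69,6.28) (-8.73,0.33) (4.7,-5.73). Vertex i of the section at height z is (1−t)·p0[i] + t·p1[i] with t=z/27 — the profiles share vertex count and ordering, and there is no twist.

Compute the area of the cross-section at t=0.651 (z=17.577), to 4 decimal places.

Area at t=0.651: 65.5164

Cross-section at t=0.651: each vertex is (1-t)·p0[i] + t·p1[i].
  v1: (1-0.651)·(3.68,0.66) + 0.651·(6.39,2.72) = (5.4442,2.0011)
  v2: (1-0.651)·(-1.31,3.65) + 0.651·(-1.69,6.28) = (-1.5574,5.3621)
  v3: (1-0.651)·(-2.73,-0.39) + 0.651·(-8.73,0.33) = (-6.6360,0.0787)
  v4: (1-0.651)·(1.71,-2.65) + 0.651·(4.7,-5.73) = (3.6565,-4.6551)
Shoelace sum Σ(x_i·y_{i+1} − x_{i+1}·y_i):
  i=1: 5.4442·5.3621 − -1.5574·2.0011 = +32.3090 (running +32.3090)
  i=2: -1.5574·0.0787 − -6.6360·5.3621 = +35.4605 (running +67.7695)
  i=3: -6.6360·-4.6551 − 3.6565·0.0787 = +30.6033 (running +98.3727)
  i=4: 3.6565·2.0011 − 5.4442·-4.6551 = +32.6601 (running +131.0328)
Area = |Σ|/2 = |131.0328|/2 = 65.5164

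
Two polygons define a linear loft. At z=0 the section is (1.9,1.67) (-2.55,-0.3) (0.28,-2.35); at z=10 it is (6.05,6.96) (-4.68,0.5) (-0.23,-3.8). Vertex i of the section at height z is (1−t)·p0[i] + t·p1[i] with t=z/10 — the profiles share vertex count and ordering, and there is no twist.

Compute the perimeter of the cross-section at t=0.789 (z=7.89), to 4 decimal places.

Cross-section at t=0.789: each vertex is (1-t)·p0[i] + t·p1[i].
  v1: (1-0.789)·(1.9,1.67) + 0.789·(6.05,6.96) = (5.1744,5.8438)
  v2: (1-0.789)·(-2.55,-0.3) + 0.789·(-4.68,0.5) = (-4.2306,0.3312)
  v3: (1-0.789)·(0.28,-2.35) + 0.789·(-0.23,-3.8) = (-0.1224,-3.4941)
Perimeter = Σ |v_{i+1} − v_i|:
  edge 1→2: √(-9.4049² + -5.5126²) = 10.9014 (running 10.9014)
  edge 2→3: √(4.1082² + -3.8253²) = 5.6133 (running 16.5148)
  edge 3→1: √(5.2967² + 9.3379²) = 10.7355 (running 27.2503)
Perimeter = 27.2503

Perimeter at t=0.789: 27.2503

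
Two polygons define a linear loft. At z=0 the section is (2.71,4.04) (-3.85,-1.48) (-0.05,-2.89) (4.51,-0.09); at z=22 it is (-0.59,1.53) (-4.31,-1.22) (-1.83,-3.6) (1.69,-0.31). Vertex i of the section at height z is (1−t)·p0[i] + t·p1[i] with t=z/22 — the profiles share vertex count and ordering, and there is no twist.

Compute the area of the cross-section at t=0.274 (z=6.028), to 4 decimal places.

Cross-section at t=0.274: each vertex is (1-t)·p0[i] + t·p1[i].
  v1: (1-0.274)·(2.71,4.04) + 0.274·(-0.59,1.53) = (1.8058,3.3523)
  v2: (1-0.274)·(-3.85,-1.48) + 0.274·(-4.31,-1.22) = (-3.9760,-1.4088)
  v3: (1-0.274)·(-0.05,-2.89) + 0.274·(-1.83,-3.6) = (-0.5377,-3.0845)
  v4: (1-0.274)·(4.51,-0.09) + 0.274·(1.69,-0.31) = (3.7373,-0.1503)
Shoelace sum Σ(x_i·y_{i+1} − x_{i+1}·y_i):
  i=1: 1.8058·-1.4088 − -3.9760·3.3523 = +10.7848 (running +10.7848)
  i=2: -3.9760·-3.0845 − -0.5377·-1.4088 = +11.5067 (running +22.2915)
  i=3: -0.5377·-0.1503 − 3.7373·-3.0845 = +11.6087 (running +33.9002)
  i=4: 3.7373·3.3523 − 1.8058·-0.1503 = +12.7998 (running +46.7001)
Area = |Σ|/2 = |46.7001|/2 = 23.3500

Area at t=0.274: 23.3500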